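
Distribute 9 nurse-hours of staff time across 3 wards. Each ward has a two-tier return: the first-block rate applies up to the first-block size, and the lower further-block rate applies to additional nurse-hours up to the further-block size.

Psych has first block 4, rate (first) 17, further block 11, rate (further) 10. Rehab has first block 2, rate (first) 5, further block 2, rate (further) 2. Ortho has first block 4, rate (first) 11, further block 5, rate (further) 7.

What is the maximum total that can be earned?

Order all 6 blocks by rate: Psych/T1 17 > Ortho/T1 11 > Psych/T2 10 > Ortho/T2 7 > Rehab/T1 5 > Rehab/T2 2.
Fill Psych T1 block (4 at 17) ; 5 left.
Ortho/T1 (11): +4 ; 1 left.
1 remain; put them into Psych T2 at 10.
Total = 17×4 + 11×4 + 10×1 = 122.

122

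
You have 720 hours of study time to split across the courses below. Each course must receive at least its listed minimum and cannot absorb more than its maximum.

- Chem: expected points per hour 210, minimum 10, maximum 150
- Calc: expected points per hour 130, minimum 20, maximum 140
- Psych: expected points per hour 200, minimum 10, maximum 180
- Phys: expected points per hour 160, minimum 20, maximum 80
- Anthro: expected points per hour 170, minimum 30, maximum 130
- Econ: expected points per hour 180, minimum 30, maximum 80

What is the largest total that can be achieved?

Meeting every minimum uses 10+20+10+20+30+30 = 120 hours, leaving 600.
Highest expected points per hour first: Chem 210 > Psych 200 > Econ 180 > Anthro 170 > Phys 160 > Calc 130.
Chem takes 140 more to reach its cap of 150 → 460 left.
Give Psych 170 more to hit its cap of 180 → 290 left.
Econ takes 50 more to reach its cap of 80 → 240 left.
Give Anthro 100 more to hit its cap of 130 → 140 left.
Give Phys 60 more to hit its cap of 80 → 80 left.
Calc has room for 120 more but only 80 remain, so it gets 100.
Total = 210×150 + 130×100 + 200×180 + 160×80 + 170×130 + 180×80 = 129800.

129800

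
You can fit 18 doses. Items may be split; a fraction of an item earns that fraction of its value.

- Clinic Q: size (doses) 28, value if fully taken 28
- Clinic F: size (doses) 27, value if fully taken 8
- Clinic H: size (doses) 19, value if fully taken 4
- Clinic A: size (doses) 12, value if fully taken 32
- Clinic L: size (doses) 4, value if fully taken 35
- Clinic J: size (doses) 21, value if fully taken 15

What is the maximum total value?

Sort by value density: Clinic L 35/4≈8.75, Clinic A 32/12≈2.67, Clinic Q 28/28≈1, Clinic J 15/21≈0.714, Clinic F 8/27≈0.296, Clinic H 4/19≈0.211.
All 4 doses of Clinic L fit (value 35) — 14 remain.
All 12 doses of Clinic A fit (value 32) — 2 remain.
2 doses left: a 2/28 share of Clinic Q gives 28×2/28 = 2.
Total value = 69.

69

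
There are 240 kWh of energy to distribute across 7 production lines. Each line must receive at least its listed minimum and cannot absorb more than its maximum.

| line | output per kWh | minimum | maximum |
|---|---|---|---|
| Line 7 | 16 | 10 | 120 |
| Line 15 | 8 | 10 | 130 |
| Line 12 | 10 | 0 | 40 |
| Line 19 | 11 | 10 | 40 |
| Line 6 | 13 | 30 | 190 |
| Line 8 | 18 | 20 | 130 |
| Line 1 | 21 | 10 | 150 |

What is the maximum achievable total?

Meeting every minimum uses 10+10+0+10+30+20+10 = 90 kWh, leaving 150.
Order the production lines by output per kWh: Line 1 21 > Line 8 18 > Line 7 16 > Line 6 13 > Line 19 11 > Line 12 10 > Line 15 8.
Line 1: +140 to 150 (cap) → 10 left.
Only 10 left; Line 8 takes them to reach 30.
Total = 16×10 + 8×10 + 11×10 + 13×30 + 18×30 + 21×150 = 4430.

4430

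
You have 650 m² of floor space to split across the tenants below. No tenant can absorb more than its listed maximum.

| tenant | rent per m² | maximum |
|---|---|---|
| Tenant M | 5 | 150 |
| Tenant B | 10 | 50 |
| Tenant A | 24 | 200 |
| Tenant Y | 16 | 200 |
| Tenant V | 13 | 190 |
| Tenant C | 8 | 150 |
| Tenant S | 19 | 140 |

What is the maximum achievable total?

Rank by rent per m²: Tenant A 24 > Tenant S 19 > Tenant Y 16 > Tenant V 13 > Tenant B 10 > Tenant C 8 > Tenant M 5.
Give Tenant A 200 to hit its cap of 200 ; 450 left.
Tenant S takes 140 to reach its cap of 140 ; 310 left.
Give Tenant Y 200 to hit its cap of 200 ; 110 left.
Only 110 left; Tenant V takes them to reach 110.
Total = 24×200 + 16×200 + 13×110 + 19×140 = 12090.

12090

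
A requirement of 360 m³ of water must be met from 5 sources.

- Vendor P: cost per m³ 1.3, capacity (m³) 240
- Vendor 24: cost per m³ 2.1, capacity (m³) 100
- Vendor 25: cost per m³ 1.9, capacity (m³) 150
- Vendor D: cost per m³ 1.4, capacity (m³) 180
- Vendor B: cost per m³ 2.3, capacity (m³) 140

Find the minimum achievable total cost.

Use sources in increasing cost order.
Take 240 from Vendor P at 1.3 — need 120 more.
Vendor D at 1.4: take 120 of its 180 — requirement met.
Vendor 25, Vendor 24, Vendor B: unused.
Cost = 240×1.3 + 120×1.4 = 480.

480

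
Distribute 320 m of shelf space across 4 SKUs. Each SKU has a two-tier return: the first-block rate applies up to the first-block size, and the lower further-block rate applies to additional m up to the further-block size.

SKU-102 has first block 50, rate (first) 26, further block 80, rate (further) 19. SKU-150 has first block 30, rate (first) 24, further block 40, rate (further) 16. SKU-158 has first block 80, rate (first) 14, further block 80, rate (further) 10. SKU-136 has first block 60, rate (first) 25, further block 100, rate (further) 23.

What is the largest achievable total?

Order all 8 blocks by rate: SKU-102/first 26 > SKU-136/first 25 > SKU-150/first 24 > SKU-136/second 23 > SKU-102/second 19 > SKU-150/second 16 > SKU-158/first 14 > SKU-158/second 10.
SKU-102/first (26): +50 — 270 left.
Fill SKU-136 first block (60 at 25) — 210 left.
SKU-150 first at 24: fill all 30 — 180 left.
SKU-136 second at 23: fill all 100 — 80 left.
SKU-102/second (19): +80 — 0 left.
Total = 26×50 + 25×60 + 24×30 + 23×100 + 19×80 = 7340.

7340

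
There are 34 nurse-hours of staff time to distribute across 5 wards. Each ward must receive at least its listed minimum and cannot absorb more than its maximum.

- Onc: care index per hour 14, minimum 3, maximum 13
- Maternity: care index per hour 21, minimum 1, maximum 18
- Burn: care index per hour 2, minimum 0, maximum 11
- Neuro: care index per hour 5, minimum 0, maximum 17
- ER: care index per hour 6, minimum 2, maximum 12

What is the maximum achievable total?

Meeting every minimum uses 3+1+0+0+2 = 6 nurse-hours, leaving 28.
Rank by care index per hour: Maternity 21 > Onc 14 > ER 6 > Neuro 5 > Burn 2.
Maternity: +17 to 18 (cap) → 11 left.
Onc: +10 to 13 (cap) → 1 left.
Only 1 left; ER takes them to reach 3.
Total = 14×13 + 21×18 + 6×3 = 578.

578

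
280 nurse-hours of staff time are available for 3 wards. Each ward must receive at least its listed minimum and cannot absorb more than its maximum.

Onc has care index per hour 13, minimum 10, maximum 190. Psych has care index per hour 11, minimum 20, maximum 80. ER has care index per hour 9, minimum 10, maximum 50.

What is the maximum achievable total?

3440

Meeting every minimum uses 10+20+10 = 40 nurse-hours, leaving 240.
Highest care index per hour first: Onc 13 > Psych 11 > ER 9.
Onc takes 180 more to reach its cap of 190 ; 60 left.
Psych takes 60 more to reach its cap of 80 ; 0 left.
Total = 13×190 + 11×80 + 9×10 = 3440.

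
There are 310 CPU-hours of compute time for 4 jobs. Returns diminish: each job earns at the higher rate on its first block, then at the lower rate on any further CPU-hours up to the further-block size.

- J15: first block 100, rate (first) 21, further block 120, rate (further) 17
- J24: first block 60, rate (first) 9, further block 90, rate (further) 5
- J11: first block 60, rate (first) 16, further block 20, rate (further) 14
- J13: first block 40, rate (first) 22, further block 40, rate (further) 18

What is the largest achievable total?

5900

Treat each block as its own option and order by rate: J13/tier1 22 > J15/tier1 21 > J13/tier2 18 > J15/tier2 17 > J11/tier1 16 > J11/tier2 14 > J24/tier1 9 > J24/tier2 5.
J13 tier1 at 22: fill all 40 → 270 left.
J15/tier1 (21): +100 → 170 left.
Fill J13 tier2 block (40 at 18) → 130 left.
J15/tier2 (17): +120 → 10 left.
J11/tier1: +10 of 60 at 16; pool empty.
Total = 22×40 + 21×100 + 18×40 + 17×120 + 16×10 = 5900.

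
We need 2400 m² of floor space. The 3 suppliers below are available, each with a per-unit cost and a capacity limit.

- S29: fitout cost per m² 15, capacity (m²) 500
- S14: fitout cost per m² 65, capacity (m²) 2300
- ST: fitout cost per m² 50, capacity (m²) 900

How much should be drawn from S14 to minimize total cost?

1000

Cheapest first:
S29 (15): use full 500 ; 1900 m² to go.
ST (50): use full 900 ; 1000 m² to go.
S14 at 65: take 1000 of its 2300 ; requirement met.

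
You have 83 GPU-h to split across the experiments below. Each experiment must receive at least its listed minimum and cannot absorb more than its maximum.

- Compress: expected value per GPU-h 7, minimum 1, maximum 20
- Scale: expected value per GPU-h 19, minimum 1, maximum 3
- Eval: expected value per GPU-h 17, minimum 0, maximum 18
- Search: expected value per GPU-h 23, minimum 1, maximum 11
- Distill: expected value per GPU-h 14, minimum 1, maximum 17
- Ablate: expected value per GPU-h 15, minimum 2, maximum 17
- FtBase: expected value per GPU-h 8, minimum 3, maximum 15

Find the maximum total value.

1243

Meeting every minimum uses 1+1+0+1+1+2+3 = 9 GPU-h, leaving 74.
Rank by expected value per GPU-h: Search 23 > Scale 19 > Eval 17 > Ablate 15 > Distill 14 > FtBase 8 > Compress 7.
Search: +10 to 11 (cap) → 64 left.
Give Scale 2 more to hit its cap of 3 → 62 left.
Give Eval 18 more to hit its cap of 18 → 44 left.
Ablate: +15 to 17 (cap) → 29 left.
Give Distill 16 more to hit its cap of 17 → 13 left.
FtBase: +12 to 15 (cap) → 1 left.
Compress has room for 19 more but only 1 remain, so it gets 2.
Total = 7×2 + 19×3 + 17×18 + 23×11 + 14×17 + 15×17 + 8×15 = 1243.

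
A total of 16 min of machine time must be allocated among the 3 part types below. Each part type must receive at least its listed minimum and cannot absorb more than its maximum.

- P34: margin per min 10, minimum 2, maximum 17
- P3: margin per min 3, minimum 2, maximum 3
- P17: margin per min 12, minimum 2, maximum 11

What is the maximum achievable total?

Meeting every minimum uses 2+2+2 = 6 min, leaving 10.
Highest margin per min first: P17 12 > P34 10 > P3 3.
Give P17 9 more to hit its cap of 11 ; 1 left.
Only 1 left; P34 takes them to reach 3.
Total = 10×3 + 3×2 + 12×11 = 168.

168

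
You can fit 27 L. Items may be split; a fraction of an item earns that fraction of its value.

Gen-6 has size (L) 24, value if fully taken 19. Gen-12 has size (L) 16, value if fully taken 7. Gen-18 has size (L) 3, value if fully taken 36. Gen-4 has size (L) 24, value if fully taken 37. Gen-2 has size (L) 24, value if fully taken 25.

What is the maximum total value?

Sort by value density: Gen-18 36/3≈12, Gen-4 37/24≈1.54, Gen-2 25/24≈1.04, Gen-6 19/24≈0.792, Gen-12 7/16≈0.438.
Gen-18: take in full, 3 L for value 36 → 24 left.
Gen-4: take in full, 24 L for value 37 → 0 left.
Total value = 73.

73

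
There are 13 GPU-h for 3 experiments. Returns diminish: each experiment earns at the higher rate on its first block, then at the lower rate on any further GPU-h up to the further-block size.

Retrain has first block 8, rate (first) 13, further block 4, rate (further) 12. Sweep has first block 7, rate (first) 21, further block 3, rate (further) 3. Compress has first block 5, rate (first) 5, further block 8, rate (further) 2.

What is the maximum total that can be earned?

Order all 6 blocks by rate: Sweep/tier1 21 > Retrain/tier1 13 > Retrain/tier2 12 > Compress/tier1 5 > Sweep/tier2 3 > Compress/tier2 2.
Sweep/tier1 (21): +7 → 6 left.
Retrain tier1 at 13: only 6 left, fill 6.
Total = 21×7 + 13×6 = 225.

225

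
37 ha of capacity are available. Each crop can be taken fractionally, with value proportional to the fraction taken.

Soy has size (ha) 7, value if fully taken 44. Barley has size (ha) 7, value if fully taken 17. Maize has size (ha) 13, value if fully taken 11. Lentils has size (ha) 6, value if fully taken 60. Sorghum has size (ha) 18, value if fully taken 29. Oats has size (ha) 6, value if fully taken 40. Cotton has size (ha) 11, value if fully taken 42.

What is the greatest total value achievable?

203

Best value per unit of size first: Lentils 60/6≈10, Oats 40/6≈6.67, Soy 44/7≈6.29, Cotton 42/11≈3.82, Barley 17/7≈2.43, Sorghum 29/18≈1.61, Maize 11/13≈0.846.
Lentils: take in full, 6 ha for value 60 → 31 left.
Take all of Oats (6 ha, value 40) → 25 ha left.
Soy: take in full, 7 ha for value 44 → 18 left.
All 11 ha of Cotton fit (value 42) → 7 remain.
Barley: take in full, 7 ha for value 17 → 0 left.
Total value = 203.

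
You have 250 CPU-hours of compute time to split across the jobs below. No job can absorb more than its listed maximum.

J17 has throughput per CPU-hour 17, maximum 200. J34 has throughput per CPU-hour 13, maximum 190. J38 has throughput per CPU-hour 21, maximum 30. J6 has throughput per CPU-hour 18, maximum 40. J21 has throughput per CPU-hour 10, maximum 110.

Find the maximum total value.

Highest throughput per CPU-hour first: J38 21 > J6 18 > J17 17 > J34 13 > J21 10.
J38 takes 30 to reach its cap of 30 ; 220 left.
J6: +40 to 40 (cap) ; 180 left.
J17 has room for 200 but only 180 remain, so it gets 180.
Total = 17×180 + 21×30 + 18×40 = 4410.

4410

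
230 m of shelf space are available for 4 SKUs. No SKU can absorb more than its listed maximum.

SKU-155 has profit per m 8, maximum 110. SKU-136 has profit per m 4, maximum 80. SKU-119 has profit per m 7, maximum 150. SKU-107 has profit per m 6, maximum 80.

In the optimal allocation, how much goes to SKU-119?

120

Highest profit per m first: SKU-155 8 > SKU-119 7 > SKU-107 6 > SKU-136 4.
SKU-155: +110 to 110 (cap) — 120 left.
Only 120 left; SKU-119 takes them to reach 120.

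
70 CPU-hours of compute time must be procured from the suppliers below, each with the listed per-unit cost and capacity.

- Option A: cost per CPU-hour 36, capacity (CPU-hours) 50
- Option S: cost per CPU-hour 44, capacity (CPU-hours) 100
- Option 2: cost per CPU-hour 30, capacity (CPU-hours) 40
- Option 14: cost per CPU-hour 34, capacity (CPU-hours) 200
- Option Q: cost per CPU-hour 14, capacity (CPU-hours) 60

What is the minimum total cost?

1140

Fill from the cheapest supplier first.
Take 60 from Option Q at 14 ; need 10 more.
Take 10 from Option 2 at 30 to finish.
Option 14, Option A, Option S: unused.
Cost = 60×14 + 10×30 = 1140.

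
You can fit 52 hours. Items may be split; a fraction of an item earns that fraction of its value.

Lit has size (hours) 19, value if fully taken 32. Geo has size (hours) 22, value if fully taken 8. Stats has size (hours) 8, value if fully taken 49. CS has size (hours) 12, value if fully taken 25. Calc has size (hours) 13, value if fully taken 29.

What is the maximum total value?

Rank by value-to-size ratio: Stats 49/8≈6.12, Calc 29/13≈2.23, CS 25/12≈2.08, Lit 32/19≈1.68, Geo 8/22≈0.364.
Take all of Stats (8 hours, value 49) → 44 hours left.
All 13 hours of Calc fit (value 29) → 31 remain.
All 12 hours of CS fit (value 25) → 19 remain.
All 19 hours of Lit fit (value 32) → 0 remain.
Total value = 135.

135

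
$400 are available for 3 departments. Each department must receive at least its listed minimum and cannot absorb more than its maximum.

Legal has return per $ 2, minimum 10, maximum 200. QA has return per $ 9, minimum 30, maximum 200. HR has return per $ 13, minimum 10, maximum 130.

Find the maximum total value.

3630

Meeting every minimum uses 10+30+10 = 50 $, leaving 350.
Highest return per $ first: HR 13 > QA 9 > Legal 2.
HR takes 120 more to reach its cap of 130 → 230 left.
QA takes 170 more to reach its cap of 200 → 60 left.
Only 60 left; Legal takes them to reach 70.
Total = 2×70 + 9×200 + 13×130 = 3630.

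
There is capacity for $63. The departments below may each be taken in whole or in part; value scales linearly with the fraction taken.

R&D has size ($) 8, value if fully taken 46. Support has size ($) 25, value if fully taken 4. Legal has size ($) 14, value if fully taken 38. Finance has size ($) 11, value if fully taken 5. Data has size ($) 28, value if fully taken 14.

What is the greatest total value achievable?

Sort by value density: R&D 46/8≈5.75, Legal 38/14≈2.71, Data 14/28≈0.5, Finance 5/11≈0.455, Support 4/25≈0.16.
Take all of R&D (8 $, value 46) ; 55 $ left.
Legal: take in full, 14 $ for value 38 ; 41 left.
All 28 $ of Data fit (value 14) ; 13 remain.
Finance: take in full, 11 $ for value 5 ; 2 left.
2 $ left: a 2/25 share of Support gives 4×2/25 = 0.32.
Total value = 103.32.

103.32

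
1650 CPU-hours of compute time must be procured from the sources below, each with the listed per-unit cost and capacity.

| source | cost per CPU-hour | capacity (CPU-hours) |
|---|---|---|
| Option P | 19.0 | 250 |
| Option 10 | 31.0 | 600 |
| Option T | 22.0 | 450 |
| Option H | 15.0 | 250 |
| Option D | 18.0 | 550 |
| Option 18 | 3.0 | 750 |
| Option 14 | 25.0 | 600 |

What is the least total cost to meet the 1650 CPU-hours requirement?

Use sources in increasing cost order.
Take 750 from Option 18 at 3.0 ; need 900 more.
Option H at 15.0: take all 250 CPU-hours ; 650 still needed.
Take 550 from Option D at 18.0 ; need 100 more.
Option P (19.0): take the remaining 100 ; done.
Option T, Option 14, Option 10: unused.
Cost = 750×3.0 + 250×15.0 + 550×18.0 + 100×19.0 = 17800.

17800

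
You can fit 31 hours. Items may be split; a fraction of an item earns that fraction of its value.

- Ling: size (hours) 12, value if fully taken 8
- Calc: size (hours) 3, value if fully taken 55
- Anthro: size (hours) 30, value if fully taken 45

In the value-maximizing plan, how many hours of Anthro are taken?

Rank by value-to-size ratio: Calc 55/3≈18.3, Anthro 45/30≈1.5, Ling 8/12≈0.667.
Take all of Calc (3 hours, value 55) ; 28 hours left.
28 hours left: a 28/30 share of Anthro gives 45×28/30 = 42.

28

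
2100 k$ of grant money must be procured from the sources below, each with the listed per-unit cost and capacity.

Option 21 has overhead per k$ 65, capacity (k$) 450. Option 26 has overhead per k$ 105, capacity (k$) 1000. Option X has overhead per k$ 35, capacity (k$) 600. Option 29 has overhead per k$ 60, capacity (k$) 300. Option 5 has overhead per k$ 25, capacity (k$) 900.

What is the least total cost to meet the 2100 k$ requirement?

81000

Cheapest first:
Option 5 at 25: take all 900 k$ — 1200 still needed.
Option X at 35: take all 600 k$ — 600 still needed.
Option 29 (60): use full 300 — 300 k$ to go.
Option 21 (65): take the remaining 300 — done.
Option 26: unused.
Cost = 900×25 + 600×35 + 300×60 + 300×65 = 81000.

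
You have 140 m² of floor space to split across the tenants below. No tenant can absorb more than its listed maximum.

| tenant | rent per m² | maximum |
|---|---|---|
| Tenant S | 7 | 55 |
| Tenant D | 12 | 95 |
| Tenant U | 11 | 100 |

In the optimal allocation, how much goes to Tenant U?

Highest rent per m² first: Tenant D 12 > Tenant U 11 > Tenant S 7.
Give Tenant D 95 to hit its cap of 95 ; 45 left.
Tenant U has room for 100 but only 45 remain, so it gets 45.

45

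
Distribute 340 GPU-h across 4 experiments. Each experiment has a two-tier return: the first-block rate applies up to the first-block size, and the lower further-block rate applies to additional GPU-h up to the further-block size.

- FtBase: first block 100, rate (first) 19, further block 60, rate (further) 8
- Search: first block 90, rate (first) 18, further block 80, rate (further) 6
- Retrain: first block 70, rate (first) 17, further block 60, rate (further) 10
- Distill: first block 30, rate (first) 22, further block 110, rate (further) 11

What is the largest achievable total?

5920

Order all 8 blocks by rate: Distill/tier1 22 > FtBase/tier1 19 > Search/tier1 18 > Retrain/tier1 17 > Distill/tier2 11 > Retrain/tier2 10 > FtBase/tier2 8 > Search/tier2 6.
Fill Distill tier1 block (30 at 22) — 310 left.
Fill FtBase tier1 block (100 at 19) — 210 left.
Search tier1 at 18: fill all 90 — 120 left.
Retrain tier1 at 17: fill all 70 — 50 left.
Distill/tier2: +50 of 110 at 11; pool empty.
Total = 22×30 + 19×100 + 18×90 + 17×70 + 11×50 = 5920.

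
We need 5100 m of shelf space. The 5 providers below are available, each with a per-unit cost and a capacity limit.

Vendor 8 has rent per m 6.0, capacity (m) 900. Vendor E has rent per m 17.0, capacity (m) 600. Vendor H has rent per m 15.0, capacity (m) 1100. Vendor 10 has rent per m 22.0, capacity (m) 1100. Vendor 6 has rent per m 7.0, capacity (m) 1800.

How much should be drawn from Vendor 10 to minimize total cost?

700

Fill from the cheapest provider first.
Vendor 8 (6.0): use full 900 ; 4200 m to go.
Take 1800 from Vendor 6 at 7.0 ; need 2400 more.
Vendor H at 15.0: take all 1100 m ; 1300 still needed.
Vendor E (17.0): use full 600 ; 700 m to go.
Vendor 10 (22.0): take the remaining 700 ; done.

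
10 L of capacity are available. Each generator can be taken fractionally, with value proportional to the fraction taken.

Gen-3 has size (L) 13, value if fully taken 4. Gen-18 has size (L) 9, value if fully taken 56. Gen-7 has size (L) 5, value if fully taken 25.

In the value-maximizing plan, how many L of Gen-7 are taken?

Best value per unit of size first: Gen-18 56/9≈6.22, Gen-7 25/5≈5, Gen-3 4/13≈0.308.
Gen-18: take in full, 9 L for value 56 ; 1 left.
Fill the last 1 L with part of Gen-7: 1/5 of it earns 5.

1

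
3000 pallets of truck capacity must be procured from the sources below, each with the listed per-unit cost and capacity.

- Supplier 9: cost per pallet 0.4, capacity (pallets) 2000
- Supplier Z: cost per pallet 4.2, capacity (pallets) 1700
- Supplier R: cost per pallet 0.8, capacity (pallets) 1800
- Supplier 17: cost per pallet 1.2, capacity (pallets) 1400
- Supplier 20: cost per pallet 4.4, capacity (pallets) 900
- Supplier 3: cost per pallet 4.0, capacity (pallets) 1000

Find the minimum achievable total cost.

Cheapest first:
Take 2000 from Supplier 9 at 0.4 — need 1000 more.
Supplier R at 0.8: take 1000 of its 1800 — requirement met.
Supplier 17, Supplier 3, Supplier Z, Supplier 20: unused.
Cost = 2000×0.4 + 1000×0.8 = 1600.

1600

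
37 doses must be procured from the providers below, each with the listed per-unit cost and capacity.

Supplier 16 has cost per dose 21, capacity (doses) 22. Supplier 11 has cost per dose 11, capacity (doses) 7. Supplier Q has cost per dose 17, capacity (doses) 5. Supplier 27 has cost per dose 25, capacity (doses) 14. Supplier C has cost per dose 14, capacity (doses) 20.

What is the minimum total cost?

547

Cheapest first:
Supplier 11 at 11: take all 7 doses — 30 still needed.
Supplier C (14): use full 20 — 10 doses to go.
Supplier Q at 17: take all 5 doses — 5 still needed.
Supplier 16 (21): take the remaining 5 — done.
Supplier 27: unused.
Cost = 7×11 + 20×14 + 5×17 + 5×21 = 547.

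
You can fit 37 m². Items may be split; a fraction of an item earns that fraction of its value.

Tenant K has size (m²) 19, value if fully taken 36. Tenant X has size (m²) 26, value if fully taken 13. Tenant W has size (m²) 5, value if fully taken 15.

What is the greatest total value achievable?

57.5

Best value per unit of size first: Tenant W 15/5≈3, Tenant K 36/19≈1.89, Tenant X 13/26≈0.5.
Tenant W: take in full, 5 m² for value 15 ; 32 left.
Tenant K: take in full, 19 m² for value 36 ; 13 left.
13 m² left: a 13/26 share of Tenant X gives 13×13/26 = 6.5.
Total value = 57.5.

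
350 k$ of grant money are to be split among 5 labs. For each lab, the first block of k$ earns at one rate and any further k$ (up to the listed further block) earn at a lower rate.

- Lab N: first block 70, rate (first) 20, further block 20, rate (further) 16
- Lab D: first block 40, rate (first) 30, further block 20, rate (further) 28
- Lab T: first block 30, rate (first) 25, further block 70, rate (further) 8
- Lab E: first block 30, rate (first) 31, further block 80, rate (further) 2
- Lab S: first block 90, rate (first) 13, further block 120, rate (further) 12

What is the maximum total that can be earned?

6930

Treat each block as its own option and order by rate: Lab E/tier1 31 > Lab D/tier1 30 > Lab D/tier2 28 > Lab T/tier1 25 > Lab N/tier1 20 > Lab N/tier2 16 > Lab S/tier1 13 > Lab S/tier2 12 > Lab T/tier2 8 > Lab E/tier2 2.
Lab E/tier1 (31): +30 ; 320 left.
Lab D/tier1 (30): +40 ; 280 left.
Fill Lab D tier2 block (20 at 28) ; 260 left.
Lab T/tier1 (25): +30 ; 230 left.
Fill Lab N tier1 block (70 at 20) ; 160 left.
Fill Lab N tier2 block (20 at 16) ; 140 left.
Lab S/tier1 (13): +90 ; 50 left.
50 remain; put them into Lab S tier2 at 12.
Total = 31×30 + 30×40 + 28×20 + 25×30 + 20×70 + 16×20 + 13×90 + 12×50 = 6930.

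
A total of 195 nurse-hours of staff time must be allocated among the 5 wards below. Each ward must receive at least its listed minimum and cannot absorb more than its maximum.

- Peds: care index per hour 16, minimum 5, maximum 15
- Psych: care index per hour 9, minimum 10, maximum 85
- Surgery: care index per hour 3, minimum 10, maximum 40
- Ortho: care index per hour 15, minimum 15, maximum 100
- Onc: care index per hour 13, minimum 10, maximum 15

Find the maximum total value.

Meeting every minimum uses 5+10+10+15+10 = 50 nurse-hours, leaving 145.
Order the wards by care index per hour: Peds 16 > Ortho 15 > Onc 13 > Psych 9 > Surgery 3.
Give Peds 10 more to hit its cap of 15 ; 135 left.
Ortho takes 85 more to reach its cap of 100 ; 50 left.
Give Onc 5 more to hit its cap of 15 ; 45 left.
Psych has room for 75 more but only 45 remain, so it gets 55.
Total = 16×15 + 9×55 + 3×10 + 15×100 + 13×15 = 2460.

2460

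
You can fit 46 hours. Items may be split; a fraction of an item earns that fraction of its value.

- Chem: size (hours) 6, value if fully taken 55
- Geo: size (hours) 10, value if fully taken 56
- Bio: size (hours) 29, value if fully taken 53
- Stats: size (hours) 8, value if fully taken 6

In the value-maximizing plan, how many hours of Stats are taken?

1

Best value per unit of size first: Chem 55/6≈9.17, Geo 56/10≈5.6, Bio 53/29≈1.83, Stats 6/8≈0.75.
Take all of Chem (6 hours, value 55) ; 40 hours left.
All 10 hours of Geo fit (value 56) ; 30 remain.
All 29 hours of Bio fit (value 53) ; 1 remain.
Only 1 hours remain; take 1/8 of Stats for value 6×1/8 = 0.75.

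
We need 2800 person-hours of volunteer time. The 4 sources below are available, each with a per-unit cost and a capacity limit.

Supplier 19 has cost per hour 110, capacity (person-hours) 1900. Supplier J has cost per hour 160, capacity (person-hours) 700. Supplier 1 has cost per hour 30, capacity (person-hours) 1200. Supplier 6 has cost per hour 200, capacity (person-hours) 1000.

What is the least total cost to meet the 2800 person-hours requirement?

212000

Cheapest first:
Supplier 1 at 30: take all 1200 person-hours ; 1600 still needed.
Take 1600 from Supplier 19 at 110 to finish.
Supplier J, Supplier 6: unused.
Cost = 1200×30 + 1600×110 = 212000.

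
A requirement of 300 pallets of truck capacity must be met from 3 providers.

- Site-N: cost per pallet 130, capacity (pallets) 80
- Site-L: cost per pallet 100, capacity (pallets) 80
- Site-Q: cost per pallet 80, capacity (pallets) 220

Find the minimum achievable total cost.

Cheapest first:
Site-Q (80): use full 220 — 80 pallets to go.
Site-L at 100: take all 80 pallets — 0 still needed.
Site-N: unused.
Cost = 220×80 + 80×100 = 25600.

25600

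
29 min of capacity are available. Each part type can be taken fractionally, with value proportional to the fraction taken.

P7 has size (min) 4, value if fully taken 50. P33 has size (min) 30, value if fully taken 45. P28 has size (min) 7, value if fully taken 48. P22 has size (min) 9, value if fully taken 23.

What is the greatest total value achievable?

Rank by value-to-size ratio: P7 50/4≈12.5, P28 48/7≈6.86, P22 23/9≈2.56, P33 45/30≈1.5.
P7: take in full, 4 min for value 50 — 25 left.
P28: take in full, 7 min for value 48 — 18 left.
Take all of P22 (9 min, value 23) — 9 min left.
Only 9 min remain; take 9/30 of P33 for value 45×9/30 = 13.5.
Total value = 134.5.

134.5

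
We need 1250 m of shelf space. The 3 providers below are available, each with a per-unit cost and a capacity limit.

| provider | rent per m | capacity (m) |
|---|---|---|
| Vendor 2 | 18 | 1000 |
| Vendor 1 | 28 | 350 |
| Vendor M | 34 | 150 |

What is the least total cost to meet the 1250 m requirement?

Fill from the cheapest provider first.
Vendor 2 at 18: take all 1000 m ; 250 still needed.
Vendor 1 at 28: take 250 of its 350 ; requirement met.
Vendor M: unused.
Cost = 1000×18 + 250×28 = 25000.

25000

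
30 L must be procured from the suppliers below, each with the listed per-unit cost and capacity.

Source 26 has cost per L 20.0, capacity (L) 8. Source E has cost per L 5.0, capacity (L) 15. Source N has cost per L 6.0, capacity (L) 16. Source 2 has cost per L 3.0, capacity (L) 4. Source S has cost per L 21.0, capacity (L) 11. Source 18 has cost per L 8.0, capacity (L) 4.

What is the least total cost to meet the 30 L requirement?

153

Fill from the cheapest supplier first.
Source 2 at 3.0: take all 4 L ; 26 still needed.
Take 15 from Source E at 5.0 ; need 11 more.
Source N (6.0): take the remaining 11 ; done.
Source 18, Source 26, Source S: unused.
Cost = 4×3.0 + 15×5.0 + 11×6.0 = 153.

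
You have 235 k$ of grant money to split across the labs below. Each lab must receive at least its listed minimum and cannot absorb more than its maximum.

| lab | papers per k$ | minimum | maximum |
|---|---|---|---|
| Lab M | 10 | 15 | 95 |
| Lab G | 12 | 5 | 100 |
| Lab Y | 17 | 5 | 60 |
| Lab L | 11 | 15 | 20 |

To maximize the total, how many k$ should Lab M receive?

55

Meeting every minimum uses 15+5+5+15 = 40 k$, leaving 195.
Order the labs by papers per k$: Lab Y 17 > Lab G 12 > Lab L 11 > Lab M 10.
Lab Y takes 55 more to reach its cap of 60 — 140 left.
Give Lab G 95 more to hit its cap of 100 — 45 left.
Give Lab L 5 more to hit its cap of 20 — 40 left.
Lab M: +40 (room for 80) → 55. Pool exhausted.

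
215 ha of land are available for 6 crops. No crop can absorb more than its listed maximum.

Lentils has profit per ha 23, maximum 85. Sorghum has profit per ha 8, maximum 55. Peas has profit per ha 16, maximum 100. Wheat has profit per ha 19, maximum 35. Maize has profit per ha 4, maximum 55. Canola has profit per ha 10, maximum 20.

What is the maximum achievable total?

Order the crops by profit per ha: Lentils 23 > Wheat 19 > Peas 16 > Canola 10 > Sorghum 8 > Maize 4.
Give Lentils 85 to hit its cap of 85 → 130 left.
Give Wheat 35 to hit its cap of 35 → 95 left.
Peas has room for 100 but only 95 remain, so it gets 95.
Total = 23×85 + 16×95 + 19×35 = 4140.

4140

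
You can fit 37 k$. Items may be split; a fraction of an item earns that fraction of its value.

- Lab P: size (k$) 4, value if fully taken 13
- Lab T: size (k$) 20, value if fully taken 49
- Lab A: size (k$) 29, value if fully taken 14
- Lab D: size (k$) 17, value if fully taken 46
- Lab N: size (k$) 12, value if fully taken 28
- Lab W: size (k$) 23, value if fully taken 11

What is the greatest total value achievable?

98.2

Rank by value-to-size ratio: Lab P 13/4≈3.25, Lab D 46/17≈2.71, Lab T 49/20≈2.45, Lab N 28/12≈2.33, Lab A 14/29≈0.483, Lab W 11/23≈0.478.
Lab P: take in full, 4 k$ for value 13 — 33 left.
Lab D: take in full, 17 k$ for value 46 — 16 left.
Fill the last 16 k$ with part of Lab T: 16/20 of it earns 39.2.
Total value = 98.2.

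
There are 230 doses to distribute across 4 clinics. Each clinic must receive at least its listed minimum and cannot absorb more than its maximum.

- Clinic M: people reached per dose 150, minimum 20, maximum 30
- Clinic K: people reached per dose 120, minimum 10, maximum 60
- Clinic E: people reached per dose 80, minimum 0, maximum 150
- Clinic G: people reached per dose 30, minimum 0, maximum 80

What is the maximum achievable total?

22900

Meeting every minimum uses 20+10+0+0 = 30 doses, leaving 200.
Highest people reached per dose first: Clinic M 150 > Clinic K 120 > Clinic E 80 > Clinic G 30.
Clinic M: +10 to 30 (cap) ; 190 left.
Clinic K takes 50 more to reach its cap of 60 ; 140 left.
Clinic E: +140 (room for 150) → 140. Pool exhausted.
Total = 150×30 + 120×60 + 80×140 = 22900.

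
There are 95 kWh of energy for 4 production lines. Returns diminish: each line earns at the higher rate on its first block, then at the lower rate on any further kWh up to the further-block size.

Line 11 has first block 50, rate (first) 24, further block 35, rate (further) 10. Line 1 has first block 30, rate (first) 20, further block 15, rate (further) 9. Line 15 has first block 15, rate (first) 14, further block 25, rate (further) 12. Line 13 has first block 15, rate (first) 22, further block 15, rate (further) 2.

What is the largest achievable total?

2130

Rank every tier by rate: Line 11/tier1 24 > Line 13/tier1 22 > Line 1/tier1 20 > Line 15/tier1 14 > Line 15/tier2 12 > Line 11/tier2 10 > Line 1/tier2 9 > Line 13/tier2 2.
Line 11/tier1 (24): +50 — 45 left.
Line 13/tier1 (22): +15 — 30 left.
Line 1 tier1 at 20: fill all 30 — 0 left.
Total = 24×50 + 22×15 + 20×30 = 2130.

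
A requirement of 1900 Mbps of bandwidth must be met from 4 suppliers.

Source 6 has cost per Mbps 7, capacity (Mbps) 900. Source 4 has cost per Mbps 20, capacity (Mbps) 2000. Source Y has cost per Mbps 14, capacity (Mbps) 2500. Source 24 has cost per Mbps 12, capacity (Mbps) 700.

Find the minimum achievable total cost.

Cheapest first:
Source 6 (7): use full 900 → 1000 Mbps to go.
Take 700 from Source 24 at 12 → need 300 more.
Take 300 from Source Y at 14 to finish.
Source 4: unused.
Cost = 900×7 + 700×12 + 300×14 = 18900.

18900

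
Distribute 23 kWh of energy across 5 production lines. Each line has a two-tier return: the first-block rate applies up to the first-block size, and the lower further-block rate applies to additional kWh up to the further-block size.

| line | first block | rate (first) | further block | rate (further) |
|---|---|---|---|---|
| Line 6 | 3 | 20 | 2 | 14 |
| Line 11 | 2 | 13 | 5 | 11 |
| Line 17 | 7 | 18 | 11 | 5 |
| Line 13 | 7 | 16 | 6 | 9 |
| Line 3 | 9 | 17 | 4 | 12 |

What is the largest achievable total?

Order all 10 blocks by rate: Line 6/first 20 > Line 17/first 18 > Line 3/first 17 > Line 13/first 16 > Line 6/second 14 > Line 11/first 13 > Line 3/second 12 > Line 11/second 11 > Line 13/second 9 > Line 17/second 5.
Line 6 first at 20: fill all 3 ; 20 left.
Line 17/first (18): +7 ; 13 left.
Line 3/first (17): +9 ; 4 left.
4 remain; put them into Line 13 first at 16.
Total = 20×3 + 18×7 + 17×9 + 16×4 = 403.

403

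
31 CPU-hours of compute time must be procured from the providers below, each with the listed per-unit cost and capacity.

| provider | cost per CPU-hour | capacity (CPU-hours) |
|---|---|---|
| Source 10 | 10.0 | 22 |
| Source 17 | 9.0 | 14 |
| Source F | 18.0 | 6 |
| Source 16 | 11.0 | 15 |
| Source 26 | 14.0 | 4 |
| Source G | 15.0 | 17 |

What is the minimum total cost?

Cheapest first:
Take 14 from Source 17 at 9.0 — need 17 more.
Source 10 at 10.0: take 17 of its 22 — requirement met.
Source 16, Source 26, Source G, Source F: unused.
Cost = 14×9.0 + 17×10.0 = 296.

296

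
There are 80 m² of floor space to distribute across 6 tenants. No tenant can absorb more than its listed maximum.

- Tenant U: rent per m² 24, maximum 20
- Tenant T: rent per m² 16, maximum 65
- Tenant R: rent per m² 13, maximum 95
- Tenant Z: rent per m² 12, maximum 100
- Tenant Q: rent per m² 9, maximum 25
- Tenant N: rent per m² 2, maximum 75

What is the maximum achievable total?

Order the tenants by rent per m²: Tenant U 24 > Tenant T 16 > Tenant R 13 > Tenant Z 12 > Tenant Q 9 > Tenant N 2.
Tenant U takes 20 to reach its cap of 20 — 60 left.
Only 60 left; Tenant T takes them to reach 60.
Total = 24×20 + 16×60 = 1440.

1440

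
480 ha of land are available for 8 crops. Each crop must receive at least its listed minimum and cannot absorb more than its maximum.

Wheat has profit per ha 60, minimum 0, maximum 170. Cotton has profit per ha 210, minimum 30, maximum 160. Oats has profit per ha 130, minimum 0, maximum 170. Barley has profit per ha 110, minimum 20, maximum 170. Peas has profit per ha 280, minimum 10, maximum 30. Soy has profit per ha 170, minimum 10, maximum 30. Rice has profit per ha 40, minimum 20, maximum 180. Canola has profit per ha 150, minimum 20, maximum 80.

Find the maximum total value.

80300

Meeting every minimum uses 0+30+0+20+10+10+20+20 = 110 ha, leaving 370.
Order the crops by profit per ha: Peas 280 > Cotton 210 > Soy 170 > Canola 150 > Oats 130 > Barley 110 > Wheat 60 > Rice 40.
Peas: +20 to 30 (cap) — 350 left.
Give Cotton 130 more to hit its cap of 160 — 220 left.
Give Soy 20 more to hit its cap of 30 — 200 left.
Give Canola 60 more to hit its cap of 80 — 140 left.
Oats has room for 170 more but only 140 remain, so it gets 140.
Total = 210×160 + 130×140 + 110×20 + 280×30 + 170×30 + 40×20 + 150×80 = 80300.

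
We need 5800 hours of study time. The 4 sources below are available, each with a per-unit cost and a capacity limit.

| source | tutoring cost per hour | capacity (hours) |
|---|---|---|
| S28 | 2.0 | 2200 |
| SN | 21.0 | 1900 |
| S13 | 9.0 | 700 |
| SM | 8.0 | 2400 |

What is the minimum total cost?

40400

Use sources in increasing cost order.
S28 (2.0): use full 2200 — 3600 hours to go.
SM (8.0): use full 2400 — 1200 hours to go.
S13 (9.0): use full 700 — 500 hours to go.
SN (21.0): take the remaining 500 — done.
Cost = 2200×2.0 + 2400×8.0 + 700×9.0 + 500×21.0 = 40400.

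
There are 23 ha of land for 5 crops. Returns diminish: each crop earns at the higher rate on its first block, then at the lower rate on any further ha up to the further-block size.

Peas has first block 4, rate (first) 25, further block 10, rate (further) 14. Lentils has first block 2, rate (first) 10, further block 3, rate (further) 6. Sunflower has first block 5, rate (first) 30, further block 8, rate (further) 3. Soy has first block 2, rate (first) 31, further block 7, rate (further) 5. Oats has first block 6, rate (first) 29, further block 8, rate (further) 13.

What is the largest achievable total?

570

Treat each block as its own option and order by rate: Soy/tier1 31 > Sunflower/tier1 30 > Oats/tier1 29 > Peas/tier1 25 > Peas/tier2 14 > Oats/tier2 13 > Lentils/tier1 10 > Lentils/tier2 6 > Soy/tier2 5 > Sunflower/tier2 3.
Fill Soy tier1 block (2 at 31) ; 21 left.
Fill Sunflower tier1 block (5 at 30) ; 16 left.
Oats tier1 at 29: fill all 6 ; 10 left.
Fill Peas tier1 block (4 at 25) ; 6 left.
Peas tier2 at 14: only 6 left, fill 6.
Total = 31×2 + 30×5 + 29×6 + 25×4 + 14×6 = 570.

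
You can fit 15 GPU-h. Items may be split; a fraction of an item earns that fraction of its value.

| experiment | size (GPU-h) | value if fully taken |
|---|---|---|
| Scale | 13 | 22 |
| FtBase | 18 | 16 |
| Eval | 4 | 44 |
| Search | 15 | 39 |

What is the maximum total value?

Rank by value-to-size ratio: Eval 44/4≈11, Search 39/15≈2.6, Scale 22/13≈1.69, FtBase 16/18≈0.889.
Take all of Eval (4 GPU-h, value 44) → 11 GPU-h left.
Fill the last 11 GPU-h with part of Search: 11/15 of it earns 28.6.
Total value = 72.6.

72.6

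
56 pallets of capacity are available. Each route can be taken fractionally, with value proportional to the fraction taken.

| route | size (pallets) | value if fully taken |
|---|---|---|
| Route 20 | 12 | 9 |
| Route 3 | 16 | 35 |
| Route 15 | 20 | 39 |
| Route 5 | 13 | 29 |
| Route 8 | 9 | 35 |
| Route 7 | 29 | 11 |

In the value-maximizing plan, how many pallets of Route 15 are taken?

Sort by value density: Route 8 35/9≈3.89, Route 5 29/13≈2.23, Route 3 35/16≈2.19, Route 15 39/20≈1.95, Route 20 9/12≈0.75, Route 7 11/29≈0.379.
Take all of Route 8 (9 pallets, value 35) — 47 pallets left.
All 13 pallets of Route 5 fit (value 29) — 34 remain.
Route 3: take in full, 16 pallets for value 35 — 18 left.
18 pallets left: a 18/20 share of Route 15 gives 39×18/20 = 35.1.

18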